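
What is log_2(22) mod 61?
16

Baby-step giant-step with step n = ⌈√61⌉ = 8.
Baby steps 2^j mod 61 (j:value) for j=0..7: 0:1, 1:2, 2:4, 3:8, 4:16, 5:32, 6:3, 7:6.
Giant-step multiplier: 2^(-8) ≡ 2^(60-8) = 2^52 ≡ 56 (mod 61).
Giant steps γ_i = 22·56^i mod 61: γ_0=22, γ_1=12, γ_2=1 (in table at j=0).
x = i·n + j = 2·8 + 0 = 16.
Check: 2^16 ≡ 22 (mod 61).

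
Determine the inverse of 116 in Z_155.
151

gcd(116, 155) = 1, so the inverse exists.
Extended Euclidean algorithm on (155, 116):
155 = 1 × 116 + 39  ⟹  39 = (1)·155 + (-1)·116
116 = 2 × 39 + 38  ⟹  38 = (-2)·155 + (3)·116
39 = 1 × 38 + 1  ⟹  1 = (3)·155 + (-4)·116
So (-4)·116 ≡ 1 (mod 155), i.e. 116^(-1) ≡ -4 ≡ 151 (mod 155).
Check: 116 × 151 = 17516 ≡ 1 (mod 155)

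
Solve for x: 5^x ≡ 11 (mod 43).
18

Baby-step giant-step with step n = ⌈√43⌉ = 7.
Baby steps 5^j mod 43 (j:value) for j=0..6: 0:1, 1:5, 2:25, 3:39, 4:23, 5:29, 6:16.
Giant-step multiplier: 5^(-7) ≡ 5^(42-7) = 5^35 ≡ 7 (mod 43).
Giant steps γ_i = 11·7^i mod 43: γ_0=11, γ_1=34, γ_2=23 (in table at j=4).
x = i·n + j = 2·7 + 4 = 18.
Check: 5^18 ≡ 11 (mod 43).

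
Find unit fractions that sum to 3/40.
1/14 + 1/280

Greedy algorithm:
3/40: ceiling(40/3) = 14, use 1/14
1/280: ceiling(280/1) = 280, use 1/280
Result: 3/40 = 1/14 + 1/280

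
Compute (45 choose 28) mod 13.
6

Using Lucas' theorem:
Write n=45 and k=28 in base 13:
n in base 13: [3, 6]
k in base 13: [2, 2]
C(45,28) mod 13 = ∏ C(n_i, k_i) mod 13
Digit binomials (mod 13): C(3,2) = 3; C(6,2) = 15 ≡ 2
Product: 3 × 2 = 6 ≡ 6 (mod 13)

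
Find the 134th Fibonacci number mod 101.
23

Matrix identity: Q^n = [[F_(n+1), F_n], [F_n, F_(n-1)]] with Q = [[1,1],[1,0]].
n = 134 = 10000110₂. Square-and-multiply, entries mod 101:
Q^1 = [[1,1],[1,0]]
Q^2 = (Q^1)² = [[2,1],[1,1]]
Q^4 = (Q^2)² = [[5,3],[3,2]]
Q^8 = (Q^4)² = [[34,21],[21,13]]
Q^16 = (Q^8)² = [[82,78],[78,4]]
Q^33 = (Q^16)²·Q = [[23,82],[82,42]]
Q^67 = (Q^33)²·Q = [[59,82],[82,78]]
Q^134 = (Q^67)² = [[4,23],[23,82]]
F_134 mod 101 = Q^134[0][1] = 23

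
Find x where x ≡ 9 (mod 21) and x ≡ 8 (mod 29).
240

Using Chinese Remainder Theorem:
M = 21 × 29 = 609
M1 = 29, M2 = 21
y1 = 29^(-1) mod 21 = 8
y2 = 21^(-1) mod 29 = 18
x = (9×29×8 + 8×21×18) mod 609 = 240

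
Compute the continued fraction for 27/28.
[0; 1, 27]

Euclidean algorithm steps:
27 = 0 × 28 + 27
28 = 1 × 27 + 1
27 = 27 × 1 + 0
Continued fraction: [0; 1, 27]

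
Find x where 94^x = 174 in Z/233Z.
167

Baby-step giant-step with step n = ⌈√233⌉ = 16.
Baby steps 94^j mod 233 (j:value) for j=0..15: 0:1, 1:94, 2:215, 3:172, 4:91, 5:166, 6:226, 7:41, 8:126, 9:194, 10:62, 11:3, 12:49, 13:179, 14:50, 15:40.
Giant-step multiplier: 94^(-16) ≡ 94^(232-16) = 94^216 ≡ 51 (mod 233).
Giant steps γ_i = 174·51^i mod 233: γ_0=174, γ_1=20, γ_2=88, γ_3=61, γ_4=82, γ_5=221, γ_6=87, γ_7=10, γ_8=44, γ_9=147, γ_10=41 (in table at j=7).
x = i·n + j = 10·16 + 7 = 167.
Check: 94^167 ≡ 174 (mod 233).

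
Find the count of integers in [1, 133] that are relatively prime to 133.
108

133 = 7 × 19
φ(n) = n × ∏(1 - 1/p) for each prime p dividing n
φ(133) = 133 × (1 - 1/7) × (1 - 1/19) = 108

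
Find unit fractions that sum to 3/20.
1/7 + 1/140

Greedy algorithm:
3/20: ceiling(20/3) = 7, use 1/7
1/140: ceiling(140/1) = 140, use 1/140
Result: 3/20 = 1/7 + 1/140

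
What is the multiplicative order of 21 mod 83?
41

83 is prime, so ord(21) divides φ(83) = 82.
Divisors of 82: 1, 2, 41, 82.
Repeated squaring: 21^1 ≡ 21, 21^2 ≡ 26, 21^4 ≡ 12, 21^8 ≡ 61, 21^16 ≡ 69, 21^32 ≡ 30, 21^64 ≡ 70 (mod 83).
Test 21^d mod 83 for each divisor d in increasing order:
21^1 ≡ 21
21^2 ≡ 26
21^41 = 21^32·21^8·21^1 ≡ 1  ← first divisor giving 1
The order is 41.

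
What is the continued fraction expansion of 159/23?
[6; 1, 10, 2]

Euclidean algorithm steps:
159 = 6 × 23 + 21
23 = 1 × 21 + 2
21 = 10 × 2 + 1
2 = 2 × 1 + 0
Continued fraction: [6; 1, 10, 2]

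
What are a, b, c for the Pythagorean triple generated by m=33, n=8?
(1025, 528, 1153)

Euclid's formula: a = m² - n², b = 2mn, c = m² + n²
m = 33, n = 8
a = 33² - 8² = 1089 - 64 = 1025
b = 2 × 33 × 8 = 528
c = 33² + 8² = 1089 + 64 = 1153
Verification: 1025² + 528² = 1050625 + 278784 = 1329409 = 1153² ✓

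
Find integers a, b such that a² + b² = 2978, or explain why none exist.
13² + 53² (a=13, b=53)

Factorization: 2978 = 2 × 1489
By Fermat: n is sum of two squares iff every prime p ≡ 3 (mod 4) appears to even power.
All primes ≡ 3 (mod 4) appear to even power.
Search a = 0, 1, 2, … for 2978 - a² a perfect square: first hit at a = 13: 2978 - 169 = 2809 = 53².
2978 = 13² + 53² = 169 + 2809 ✓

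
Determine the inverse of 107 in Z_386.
285

gcd(107, 386) = 1, so the inverse exists.
Extended Euclidean algorithm on (386, 107):
386 = 3 × 107 + 65  ⟹  65 = (1)·386 + (-3)·107
107 = 1 × 65 + 42  ⟹  42 = (-1)·386 + (4)·107
65 = 1 × 42 + 23  ⟹  23 = (2)·386 + (-7)·107
42 = 1 × 23 + 19  ⟹  19 = (-3)·386 + (11)·107
23 = 1 × 19 + 4  ⟹  4 = (5)·386 + (-18)·107
19 = 4 × 4 + 3  ⟹  3 = (-23)·386 + (83)·107
4 = 1 × 3 + 1  ⟹  1 = (28)·386 + (-101)·107
So (-101)·107 ≡ 1 (mod 386), i.e. 107^(-1) ≡ -101 ≡ 285 (mod 386).
Check: 107 × 285 = 30495 ≡ 1 (mod 386)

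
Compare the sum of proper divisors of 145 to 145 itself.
deficient

Proper divisors of 145: sum = 1 + 5 + 29 = 35
Since 35 < 145, 145 is deficient.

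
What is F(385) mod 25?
10

Matrix identity: Q^n = [[F_(n+1), F_n], [F_n, F_(n-1)]] with Q = [[1,1],[1,0]].
n = 385 = 110000001₂. Square-and-multiply, entries mod 25:
Q^1 = [[1,1],[1,0]]
Q^3 = (Q^1)²·Q = [[3,2],[2,1]]
Q^6 = (Q^3)² = [[13,8],[8,5]]
Q^12 = (Q^6)² = [[8,19],[19,14]]
Q^24 = (Q^12)² = [[0,18],[18,7]]
Q^48 = (Q^24)² = [[24,1],[1,23]]
Q^96 = (Q^48)² = [[2,22],[22,5]]
Q^192 = (Q^96)² = [[13,4],[4,9]]
Q^385 = (Q^192)²·Q = [[23,10],[10,13]]
F_385 mod 25 = Q^385[0][1] = 10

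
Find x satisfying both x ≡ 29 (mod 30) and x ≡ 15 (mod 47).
1049

Using Chinese Remainder Theorem:
M = 30 × 47 = 1410
M1 = 47, M2 = 30
y1 = 47^(-1) mod 30 = 23
y2 = 30^(-1) mod 47 = 11
x = (29×47×23 + 15×30×11) mod 1410 = 1049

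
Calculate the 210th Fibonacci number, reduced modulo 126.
64

Matrix identity: Q^n = [[F_(n+1), F_n], [F_n, F_(n-1)]] with Q = [[1,1],[1,0]].
n = 210 = 11010010₂. Square-and-multiply, entries mod 126:
Q^1 = [[1,1],[1,0]]
Q^3 = (Q^1)²·Q = [[3,2],[2,1]]
Q^6 = (Q^3)² = [[13,8],[8,5]]
Q^13 = (Q^6)²·Q = [[125,107],[107,18]]
Q^26 = (Q^13)² = [[110,55],[55,55]]
Q^52 = (Q^26)² = [[5,3],[3,2]]
Q^105 = (Q^52)²·Q = [[55,34],[34,21]]
Q^210 = (Q^105)² = [[23,64],[64,85]]
F_210 mod 126 = Q^210[0][1] = 64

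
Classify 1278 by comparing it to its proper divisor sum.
abundant

Proper divisors of 1278: sum = 1 + 2 + 3 + 6 + 9 + 18 + 71 + 142 + 213 + 426 + 639 = 1530
Since 1530 > 1278, 1278 is abundant.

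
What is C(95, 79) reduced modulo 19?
0

Using Lucas' theorem:
Write n=95 and k=79 in base 19:
n in base 19: [5, 0]
k in base 19: [4, 3]
C(95,79) mod 19 = ∏ C(n_i, k_i) mod 19
Digit binomials (mod 19): C(5,4) = 5; C(0,3) = 0 (k_i > n_i)
Product: 5 × 0 = 0 ≡ 0 (mod 19)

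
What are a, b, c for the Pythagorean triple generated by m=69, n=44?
(2825, 6072, 6697)

Euclid's formula: a = m² - n², b = 2mn, c = m² + n²
m = 69, n = 44
a = 69² - 44² = 4761 - 1936 = 2825
b = 2 × 69 × 44 = 6072
c = 69² + 44² = 4761 + 1936 = 6697
Verification: 2825² + 6072² = 7980625 + 36869184 = 44849809 = 6697² ✓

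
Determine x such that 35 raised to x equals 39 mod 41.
6

Baby-step giant-step with step n = ⌈√41⌉ = 7.
Baby steps 35^j mod 41 (j:value) for j=0..6: 0:1, 1:35, 2:36, 3:30, 4:25, 5:14, 6:39.
h = 39 is already in the table at j=6, so x = 6.
Check: 35^6 ≡ 39 (mod 41).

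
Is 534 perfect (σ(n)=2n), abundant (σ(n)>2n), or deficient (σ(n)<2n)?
abundant

Proper divisors of 534: sum = 1 + 2 + 3 + 6 + 89 + 178 + 267 = 546
Since 546 > 534, 534 is abundant.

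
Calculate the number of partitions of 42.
53174

p(n) counts ways to write n as a sum of positive integers (order ignored).
Euler's pentagonal recurrence: p(k) = p(k-1) + p(k-2) - p(k-5) - p(k-7) + p(k-12) + p(k-15) - ... (offsets j(3j∓1)/2, signs ++--, p(0)=1, p(<0)=0).
DP table for k = 0..41: p(0)=1, p(1)=1, p(2)=2, p(3)=3, p(4)=5, p(5)=7, p(6)=11, p(7)=15, p(8)=22, p(9)=30, p(10)=42, p(11)=56, p(12)=77, p(13)=101, p(14)=135, p(15)=176, p(16)=231, p(17)=297, p(18)=385, p(19)=490, p(20)=627, p(21)=792, p(22)=1002, p(23)=1255, p(24)=1575, p(25)=1958, p(26)=2436, p(27)=3010, p(28)=3718, p(29)=4565, p(30)=5604, p(31)=6842, p(32)=8349, p(33)=10143, p(34)=12310, p(35)=14883, p(36)=17977, p(37)=21637, p(38)=26015, p(39)=31185, p(40)=37338, p(41)=44583.
Final step: p(42) = p(41) + p(40) - p(37) - p(35) + p(30) + p(27) - p(20) - p(16) + p(7) + p(2)
= 44583 + 37338 - 21637 - 14883 + 5604 + 3010 - 627 - 231 + 15 + 2
= 53174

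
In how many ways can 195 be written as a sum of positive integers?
2580840212973

p(n) counts ways to write n as a sum of positive integers (order ignored).
Euler's pentagonal recurrence: p(k) = p(k-1) + p(k-2) - p(k-5) - p(k-7) + p(k-12) + p(k-15) - ... (offsets j(3j∓1)/2, signs ++--, p(0)=1, p(<0)=0).
DP table for k = 0..194: p(0)=1, p(1)=1, p(2)=2, p(3)=3, p(4)=5, p(5)=7, p(6)=11, p(7)=15, p(8)=22, p(9)=30, p(10)=42, p(11)=56, p(12)=77, p(13)=101, p(14)=135, p(15)=176, p(16)=231, p(17)=297, p(18)=385, p(19)=490, p(20)=627, p(21)=792, p(22)=1002, p(23)=1255, p(24)=1575, p(25)=1958, p(26)=2436, p(27)=3010, p(28)=3718, p(29)=4565, p(30)=5604, p(31)=6842, p(32)=8349, p(33)=10143, p(34)=12310, p(35)=14883, p(36)=17977, p(37)=21637, p(38)=26015, p(39)=31185, p(40)=37338, p(41)=44583, p(42)=53174, p(43)=63261, p(44)=75175, p(45)=89134, p(46)=105558, p(47)=124754, p(48)=147273, p(49)=173525, p(50)=204226, p(51)=239943, p(52)=281589, p(53)=329931, p(54)=386155, p(55)=451276, p(56)=526823, p(57)=614154, p(58)=715220, p(59)=831820, p(60)=966467, p(61)=1121505, p(62)=1300156, p(63)=1505499, p(64)=1741630, p(65)=2012558, p(66)=2323520, p(67)=2679689, p(68)=3087735, p(69)=3554345, p(70)=4087968, p(71)=4697205, p(72)=5392783, p(73)=6185689, p(74)=7089500, p(75)=8118264, p(76)=9289091, p(77)=10619863, p(78)=12132164, p(79)=13848650, p(80)=15796476, p(81)=18004327, p(82)=20506255, p(83)=23338469, p(84)=26543660, p(85)=30167357, p(86)=34262962, p(87)=38887673, p(88)=44108109, p(89)=49995925, p(90)=56634173, p(91)=64112359, p(92)=72533807, p(93)=82010177, p(94)=92669720, p(95)=104651419, p(96)=118114304, p(97)=133230930, p(98)=150198136, p(99)=169229875, p(100)=190569292, p(101)=214481126, p(102)=241265379, p(103)=271248950, p(104)=304801365, p(105)=342325709, p(106)=384276336, p(107)=431149389, p(108)=483502844, p(109)=541946240, p(110)=607163746, p(111)=679903203, p(112)=761002156, p(113)=851376628, p(114)=952050665, p(115)=1064144451, p(116)=1188908248, p(117)=1327710076, p(118)=1482074143, p(119)=1653668665, p(120)=1844349560, p(121)=2056148051, p(122)=2291320912, p(123)=2552338241, p(124)=2841940500, p(125)=3163127352, p(126)=3519222692, p(127)=3913864295, p(128)=4351078600, p(129)=4835271870, p(130)=5371315400, p(131)=5964539504, p(132)=6620830889, p(133)=7346629512, p(134)=8149040695, p(135)=9035836076, p(136)=10015581680, p(137)=11097645016, p(138)=12292341831, p(139)=13610949895, p(140)=15065878135, p(141)=16670689208, p(142)=18440293320, p(143)=20390982757, p(144)=22540654445, p(145)=24908858009, p(146)=27517052599, p(147)=30388671978, p(148)=33549419497, p(149)=37027355200, p(150)=40853235313, p(151)=45060624582, p(152)=49686288421, p(153)=54770336324, p(154)=60356673280, p(155)=66493182097, p(156)=73232243759, p(157)=80630964769, p(158)=88751778802, p(159)=97662728555, p(160)=107438159466, p(161)=118159068427, p(162)=129913904637, p(163)=142798995930, p(164)=156919475295, p(165)=172389800255, p(166)=189334822579, p(167)=207890420102, p(168)=228204732751, p(169)=250438925115, p(170)=274768617130, p(171)=301384802048, p(172)=330495499613, p(173)=362326859895, p(174)=397125074750, p(175)=435157697830, p(176)=476715857290, p(177)=522115831195, p(178)=571701605655, p(179)=625846753120, p(180)=684957390936, p(181)=749474411781, p(182)=819876908323, p(183)=896684817527, p(184)=980462880430, p(185)=1071823774337, p(186)=1171432692373, p(187)=1280011042268, p(188)=1398341745571, p(189)=1527273599625, p(190)=1667727404093, p(191)=1820701100652, p(192)=1987276856363, p(193)=2168627105469, p(194)=2366022741845.
Final step: p(195) = p(194) + p(193) - p(190) - p(188) + p(183) + p(180) - p(173) - p(169) + p(160) + p(155) - p(144) - p(138) + p(125) + p(118) - p(103) - p(95) + p(78) + p(69) - p(50) - p(40) + p(19) + p(8)
= 2366022741845 + 2168627105469 - 1667727404093 - 1398341745571 + 896684817527 + 684957390936 - 362326859895 - 250438925115 + 107438159466 + 66493182097 - 22540654445 - 12292341831 + 3163127352 + 1482074143 - 271248950 - 104651419 + 12132164 + 3554345 - 204226 - 37338 + 490 + 22
= 2580840212973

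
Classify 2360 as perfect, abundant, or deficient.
abundant

Proper divisors of 2360: sum = 1 + 2 + 4 + 5 + 8 + 10 + 20 + 40 + 59 + 118 + 236 + 295 + 472 + 590 + 1180 = 3040
Since 3040 > 2360, 2360 is abundant.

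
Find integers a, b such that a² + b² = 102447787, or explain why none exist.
Not possible

Factorization: 102447787 = 13 × 199^3
By Fermat: n is sum of two squares iff every prime p ≡ 3 (mod 4) appears to even power.
Prime(s) ≡ 3 (mod 4) with odd exponent: [(199, 3)]
Therefore 102447787 cannot be expressed as a² + b².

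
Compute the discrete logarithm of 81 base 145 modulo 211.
62

Baby-step giant-step with step n = ⌈√211⌉ = 15.
Baby steps 145^j mod 211 (j:value) for j=0..14: 0:1, 1:145, 2:136, 3:97, 4:139, 5:110, 6:125, 7:190, 8:120, 9:98, 10:73, 11:35, 12:11, 13:118, 14:19.
Giant-step multiplier: 145^(-15) ≡ 145^(210-15) = 145^195 ≡ 88 (mod 211).
Giant steps γ_i = 81·88^i mod 211: γ_0=81, γ_1=165, γ_2=172, γ_3=155, γ_4=136 (in table at j=2).
x = i·n + j = 4·15 + 2 = 62.
Check: 145^62 ≡ 81 (mod 211).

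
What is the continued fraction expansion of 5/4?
[1; 4]

Euclidean algorithm steps:
5 = 1 × 4 + 1
4 = 4 × 1 + 0
Continued fraction: [1; 4]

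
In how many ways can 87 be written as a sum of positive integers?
38887673

p(n) counts ways to write n as a sum of positive integers (order ignored).
Euler's pentagonal recurrence: p(k) = p(k-1) + p(k-2) - p(k-5) - p(k-7) + p(k-12) + p(k-15) - ... (offsets j(3j∓1)/2, signs ++--, p(0)=1, p(<0)=0).
DP table for k = 0..86: p(0)=1, p(1)=1, p(2)=2, p(3)=3, p(4)=5, p(5)=7, p(6)=11, p(7)=15, p(8)=22, p(9)=30, p(10)=42, p(11)=56, p(12)=77, p(13)=101, p(14)=135, p(15)=176, p(16)=231, p(17)=297, p(18)=385, p(19)=490, p(20)=627, p(21)=792, p(22)=1002, p(23)=1255, p(24)=1575, p(25)=1958, p(26)=2436, p(27)=3010, p(28)=3718, p(29)=4565, p(30)=5604, p(31)=6842, p(32)=8349, p(33)=10143, p(34)=12310, p(35)=14883, p(36)=17977, p(37)=21637, p(38)=26015, p(39)=31185, p(40)=37338, p(41)=44583, p(42)=53174, p(43)=63261, p(44)=75175, p(45)=89134, p(46)=105558, p(47)=124754, p(48)=147273, p(49)=173525, p(50)=204226, p(51)=239943, p(52)=281589, p(53)=329931, p(54)=386155, p(55)=451276, p(56)=526823, p(57)=614154, p(58)=715220, p(59)=831820, p(60)=966467, p(61)=1121505, p(62)=1300156, p(63)=1505499, p(64)=1741630, p(65)=2012558, p(66)=2323520, p(67)=2679689, p(68)=3087735, p(69)=3554345, p(70)=4087968, p(71)=4697205, p(72)=5392783, p(73)=6185689, p(74)=7089500, p(75)=8118264, p(76)=9289091, p(77)=10619863, p(78)=12132164, p(79)=13848650, p(80)=15796476, p(81)=18004327, p(82)=20506255, p(83)=23338469, p(84)=26543660, p(85)=30167357, p(86)=34262962.
Final step: p(87) = p(86) + p(85) - p(82) - p(80) + p(75) + p(72) - p(65) - p(61) + p(52) + p(47) - p(36) - p(30) + p(17) + p(10)
= 34262962 + 30167357 - 20506255 - 15796476 + 8118264 + 5392783 - 2012558 - 1121505 + 281589 + 124754 - 17977 - 5604 + 297 + 42
= 38887673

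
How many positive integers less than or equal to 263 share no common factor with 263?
262

263 = 263
φ(n) = n × ∏(1 - 1/p) for each prime p dividing n
φ(263) = 263 × (1 - 1/263) = 262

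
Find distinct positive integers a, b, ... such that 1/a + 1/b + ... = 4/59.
1/15 + 1/885

Greedy algorithm:
4/59: ceiling(59/4) = 15, use 1/15
1/885: ceiling(885/1) = 885, use 1/885
Result: 4/59 = 1/15 + 1/885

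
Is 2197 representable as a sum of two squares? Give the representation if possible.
9² + 46² (a=9, b=46)

Factorization: 2197 = 13^3
By Fermat: n is sum of two squares iff every prime p ≡ 3 (mod 4) appears to even power.
All primes ≡ 3 (mod 4) appear to even power.
Search a = 0, 1, 2, … for 2197 - a² a perfect square: first hit at a = 9: 2197 - 81 = 2116 = 46².
2197 = 9² + 46² = 81 + 2116 ✓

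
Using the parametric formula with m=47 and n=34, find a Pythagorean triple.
(1053, 3196, 3365)

Euclid's formula: a = m² - n², b = 2mn, c = m² + n²
m = 47, n = 34
a = 47² - 34² = 2209 - 1156 = 1053
b = 2 × 47 × 34 = 3196
c = 47² + 34² = 2209 + 1156 = 3365
Verification: 1053² + 3196² = 1108809 + 10214416 = 11323225 = 3365² ✓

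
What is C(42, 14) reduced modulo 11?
10

Using Lucas' theorem:
Write n=42 and k=14 in base 11:
n in base 11: [3, 9]
k in base 11: [1, 3]
C(42,14) mod 11 = ∏ C(n_i, k_i) mod 11
Digit binomials (mod 11): C(3,1) = 3; C(9,3) = 84 ≡ 7
Product: 3 × 7 = 21 ≡ 10 (mod 11)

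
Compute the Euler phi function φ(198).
60

198 = 2 × 3^2 × 11
φ(n) = n × ∏(1 - 1/p) for each prime p dividing n
φ(198) = 198 × (1 - 1/2) × (1 - 1/3) × (1 - 1/11) = 60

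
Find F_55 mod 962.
105

Matrix identity: Q^n = [[F_(n+1), F_n], [F_n, F_(n-1)]] with Q = [[1,1],[1,0]].
n = 55 = 110111₂. Square-and-multiply, entries mod 962:
Q^1 = [[1,1],[1,0]]
Q^3 = (Q^1)²·Q = [[3,2],[2,1]]
Q^6 = (Q^3)² = [[13,8],[8,5]]
Q^13 = (Q^6)²·Q = [[377,233],[233,144]]
Q^27 = (Q^13)²·Q = [[351,170],[170,181]]
Q^55 = (Q^27)²·Q = [[117,105],[105,12]]
F_55 mod 962 = Q^55[0][1] = 105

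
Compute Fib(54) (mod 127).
94

Matrix identity: Q^n = [[F_(n+1), F_n], [F_n, F_(n-1)]] with Q = [[1,1],[1,0]].
n = 54 = 110110₂. Square-and-multiply, entries mod 127:
Q^1 = [[1,1],[1,0]]
Q^3 = (Q^1)²·Q = [[3,2],[2,1]]
Q^6 = (Q^3)² = [[13,8],[8,5]]
Q^13 = (Q^6)²·Q = [[123,106],[106,17]]
Q^27 = (Q^13)²·Q = [[57,76],[76,108]]
Q^54 = (Q^27)² = [[8,94],[94,41]]
F_54 mod 127 = Q^54[0][1] = 94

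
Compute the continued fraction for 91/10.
[9; 10]

Euclidean algorithm steps:
91 = 9 × 10 + 1
10 = 10 × 1 + 0
Continued fraction: [9; 10]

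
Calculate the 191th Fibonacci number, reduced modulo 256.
129

Matrix identity: Q^n = [[F_(n+1), F_n], [F_n, F_(n-1)]] with Q = [[1,1],[1,0]].
n = 191 = 10111111₂. Square-and-multiply, entries mod 256:
Q^1 = [[1,1],[1,0]]
Q^2 = (Q^1)² = [[2,1],[1,1]]
Q^5 = (Q^2)²·Q = [[8,5],[5,3]]
Q^11 = (Q^5)²·Q = [[144,89],[89,55]]
Q^23 = (Q^11)²·Q = [[32,241],[241,47]]
Q^47 = (Q^23)²·Q = [[64,225],[225,95]]
Q^95 = (Q^47)²·Q = [[128,193],[193,191]]
Q^191 = (Q^95)²·Q = [[0,129],[129,127]]
F_191 mod 256 = Q^191[0][1] = 129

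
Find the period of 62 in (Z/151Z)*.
75

151 is prime, so ord(62) divides φ(151) = 150.
Divisors of 150: 1, 2, 3, 5, 6, 10, 15, 25, 30, 50, 75, 150.
Repeated squaring: 62^1 ≡ 62, 62^2 ≡ 69, 62^4 ≡ 80, 62^8 ≡ 58, 62^16 ≡ 42, 62^32 ≡ 103, 62^64 ≡ 39, 62^128 ≡ 11 (mod 151).
Test 62^d mod 151 for each divisor d in increasing order:
62^1 ≡ 62
62^2 ≡ 69
62^3 = 62^2·62^1 ≡ 50
62^5 = 62^4·62^1 ≡ 128
62^6 = 62^4·62^2 ≡ 84
62^10 = 62^8·62^2 ≡ 76
62^15 = 62^8·62^4·62^2·62^1 ≡ 64
62^25 = 62^16·62^8·62^1 ≡ 32
62^30 = 62^16·62^8·62^4·62^2 ≡ 19
62^50 = 62^32·62^16·62^2 ≡ 118
62^75 = 62^64·62^8·62^2·62^1 ≡ 1  ← first divisor giving 1
The order is 75.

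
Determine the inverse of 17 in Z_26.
23

gcd(17, 26) = 1, so the inverse exists.
Extended Euclidean algorithm on (26, 17):
26 = 1 × 17 + 9  ⟹  9 = (1)·26 + (-1)·17
17 = 1 × 9 + 8  ⟹  8 = (-1)·26 + (2)·17
9 = 1 × 8 + 1  ⟹  1 = (2)·26 + (-3)·17
So (-3)·17 ≡ 1 (mod 26), i.e. 17^(-1) ≡ -3 ≡ 23 (mod 26).
Check: 17 × 23 = 391 ≡ 1 (mod 26)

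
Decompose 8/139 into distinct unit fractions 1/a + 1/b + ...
1/18 + 1/501 + 1/417834

Greedy algorithm:
8/139: ceiling(139/8) = 18, use 1/18
5/2502: ceiling(2502/5) = 501, use 1/501
1/417834: ceiling(417834/1) = 417834, use 1/417834
Result: 8/139 = 1/18 + 1/501 + 1/417834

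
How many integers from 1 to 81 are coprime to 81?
54

81 = 3^4
φ(n) = n × ∏(1 - 1/p) for each prime p dividing n
φ(81) = 81 × (1 - 1/3) = 54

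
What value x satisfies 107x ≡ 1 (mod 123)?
23

gcd(107, 123) = 1, so the inverse exists.
Extended Euclidean algorithm on (123, 107):
123 = 1 × 107 + 16  ⟹  16 = (1)·123 + (-1)·107
107 = 6 × 16 + 11  ⟹  11 = (-6)·123 + (7)·107
16 = 1 × 11 + 5  ⟹  5 = (7)·123 + (-8)·107
11 = 2 × 5 + 1  ⟹  1 = (-20)·123 + (23)·107
So (23)·107 ≡ 1 (mod 123), i.e. 107^(-1) ≡ 23 (mod 123).
Check: 107 × 23 = 2461 ≡ 1 (mod 123)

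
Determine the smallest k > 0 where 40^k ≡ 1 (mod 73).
72

73 is prime, so ord(40) divides φ(73) = 72.
Divisors of 72: 1, 2, 3, 4, 6, 8, 9, 12, 18, 24, 36, 72.
Repeated squaring: 40^1 ≡ 40, 40^2 ≡ 67, 40^4 ≡ 36, 40^8 ≡ 55, 40^16 ≡ 32, 40^32 ≡ 2, 40^64 ≡ 4 (mod 73).
Test 40^d mod 73 for each divisor d in increasing order:
40^1 ≡ 40
40^2 ≡ 67
40^3 = 40^2·40^1 ≡ 52
40^4 ≡ 36
40^6 = 40^4·40^2 ≡ 3
40^8 ≡ 55
40^9 = 40^8·40^1 ≡ 10
40^12 = 40^8·40^4 ≡ 9
40^18 = 40^16·40^2 ≡ 27
40^24 = 40^16·40^8 ≡ 8
40^36 = 40^32·40^4 ≡ 72
40^72 = 40^64·40^8 ≡ 1  ← first divisor giving 1
The order is 72.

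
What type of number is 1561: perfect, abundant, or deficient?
deficient

Proper divisors of 1561: sum = 1 + 7 + 223 = 231
Since 231 < 1561, 1561 is deficient.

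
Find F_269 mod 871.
739

Matrix identity: Q^n = [[F_(n+1), F_n], [F_n, F_(n-1)]] with Q = [[1,1],[1,0]].
n = 269 = 100001101₂. Square-and-multiply, entries mod 871:
Q^1 = [[1,1],[1,0]]
Q^2 = (Q^1)² = [[2,1],[1,1]]
Q^4 = (Q^2)² = [[5,3],[3,2]]
Q^8 = (Q^4)² = [[34,21],[21,13]]
Q^16 = (Q^8)² = [[726,116],[116,610]]
Q^33 = (Q^16)²·Q = [[450,512],[512,809]]
Q^67 = (Q^33)²·Q = [[469,401],[401,68]]
Q^134 = (Q^67)² = [[135,200],[200,806]]
Q^269 = (Q^134)²·Q = [[803,739],[739,64]]
F_269 mod 871 = Q^269[0][1] = 739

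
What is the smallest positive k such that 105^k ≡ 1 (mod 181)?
180

181 is prime, so ord(105) divides φ(181) = 180.
Divisors of 180: 1, 2, 3, 4, 5, 6, 9, 10, 12, 15, 18, 20, 30, 36, 45, 60, 90, 180.
Repeated squaring: 105^1 ≡ 105, 105^2 ≡ 165, 105^4 ≡ 75, 105^8 ≡ 14, 105^16 ≡ 15, 105^32 ≡ 44, 105^64 ≡ 126, 105^128 ≡ 129 (mod 181).
Test 105^d mod 181 for each divisor d in increasing order:
105^1 ≡ 105
105^2 ≡ 165
105^3 = 105^2·105^1 ≡ 130
105^4 ≡ 75
105^5 = 105^4·105^1 ≡ 92
105^6 = 105^4·105^2 ≡ 67
105^9 = 105^8·105^1 ≡ 22
105^10 = 105^8·105^2 ≡ 138
105^12 = 105^8·105^4 ≡ 145
105^15 = 105^8·105^4·105^2·105^1 ≡ 26
105^18 = 105^16·105^2 ≡ 122
105^20 = 105^16·105^4 ≡ 39
105^30 = 105^16·105^8·105^4·105^2 ≡ 133
105^36 = 105^32·105^4 ≡ 42
105^45 = 105^32·105^8·105^4·105^1 ≡ 19
105^60 = 105^32·105^16·105^8·105^4 ≡ 132
105^90 = 105^64·105^16·105^8·105^2 ≡ 180
105^180 = 105^128·105^32·105^16·105^4 ≡ 1  ← first divisor giving 1
The order is 180.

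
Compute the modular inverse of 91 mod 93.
46

gcd(91, 93) = 1, so the inverse exists.
Extended Euclidean algorithm on (93, 91):
93 = 1 × 91 + 2  ⟹  2 = (1)·93 + (-1)·91
91 = 45 × 2 + 1  ⟹  1 = (-45)·93 + (46)·91
So (46)·91 ≡ 1 (mod 93), i.e. 91^(-1) ≡ 46 (mod 93).
Check: 91 × 46 = 4186 ≡ 1 (mod 93)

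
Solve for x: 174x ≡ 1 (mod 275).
49

gcd(174, 275) = 1, so the inverse exists.
Extended Euclidean algorithm on (275, 174):
275 = 1 × 174 + 101  ⟹  101 = (1)·275 + (-1)·174
174 = 1 × 101 + 73  ⟹  73 = (-1)·275 + (2)·174
101 = 1 × 73 + 28  ⟹  28 = (2)·275 + (-3)·174
73 = 2 × 28 + 17  ⟹  17 = (-5)·275 + (8)·174
28 = 1 × 17 + 11  ⟹  11 = (7)·275 + (-11)·174
17 = 1 × 11 + 6  ⟹  6 = (-12)·275 + (19)·174
11 = 1 × 6 + 5  ⟹  5 = (19)·275 + (-30)·174
6 = 1 × 5 + 1  ⟹  1 = (-31)·275 + (49)·174
So (49)·174 ≡ 1 (mod 275), i.e. 174^(-1) ≡ 49 (mod 275).
Check: 174 × 49 = 8526 ≡ 1 (mod 275)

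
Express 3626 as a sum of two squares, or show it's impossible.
35² + 49² (a=35, b=49)

Factorization: 3626 = 2 × 7^2 × 37
By Fermat: n is sum of two squares iff every prime p ≡ 3 (mod 4) appears to even power.
All primes ≡ 3 (mod 4) appear to even power.
Search a = 0, 1, 2, … for 3626 - a² a perfect square: first hit at a = 35: 3626 - 1225 = 2401 = 49².
3626 = 35² + 49² = 1225 + 2401 ✓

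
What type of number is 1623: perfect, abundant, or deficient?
deficient

Proper divisors of 1623: sum = 1 + 3 + 541 = 545
Since 545 < 1623, 1623 is deficient.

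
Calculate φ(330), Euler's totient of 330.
80

330 = 2 × 3 × 5 × 11
φ(n) = n × ∏(1 - 1/p) for each prime p dividing n
φ(330) = 330 × (1 - 1/2) × (1 - 1/3) × (1 - 1/5) × (1 - 1/11) = 80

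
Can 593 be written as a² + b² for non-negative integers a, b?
8² + 23² (a=8, b=23)

Factorization: 593 = 593
By Fermat: n is sum of two squares iff every prime p ≡ 3 (mod 4) appears to even power.
All primes ≡ 3 (mod 4) appear to even power.
Search a = 0, 1, 2, … for 593 - a² a perfect square: first hit at a = 8: 593 - 64 = 529 = 23².
593 = 8² + 23² = 64 + 529 ✓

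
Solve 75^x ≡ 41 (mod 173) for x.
134

Baby-step giant-step with step n = ⌈√173⌉ = 14.
Baby steps 75^j mod 173 (j:value) for j=0..13: 0:1, 1:75, 2:89, 3:101, 4:136, 5:166, 6:167, 7:69, 8:158, 9:86, 10:49, 11:42, 12:36, 13:105.
Giant-step multiplier: 75^(-14) ≡ 75^(172-14) = 75^158 ≡ 25 (mod 173).
Giant steps γ_i = 41·25^i mod 173: γ_0=41, γ_1=160, γ_2=21, γ_3=6, γ_4=150, γ_5=117, γ_6=157, γ_7=119, γ_8=34, γ_9=158 (in table at j=8).
x = i·n + j = 9·14 + 8 = 134.
Check: 75^134 ≡ 41 (mod 173).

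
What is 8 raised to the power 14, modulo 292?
64

Repeated squaring. Binary of 14 = 1110.
8^1 ≡ 8 (mod 292); 8^2 ≡ 64 (mod 292); 8^4 ≡ 8 (mod 292); 8^8 ≡ 64 (mod 292)
8^14 = 8^2 × 8^4 × 8^8 ≡ 64 (mod 292)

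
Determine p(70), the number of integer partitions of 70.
4087968

p(n) counts ways to write n as a sum of positive integers (order ignored).
Euler's pentagonal recurrence: p(k) = p(k-1) + p(k-2) - p(k-5) - p(k-7) + p(k-12) + p(k-15) - ... (offsets j(3j∓1)/2, signs ++--, p(0)=1, p(<0)=0).
DP table for k = 0..69: p(0)=1, p(1)=1, p(2)=2, p(3)=3, p(4)=5, p(5)=7, p(6)=11, p(7)=15, p(8)=22, p(9)=30, p(10)=42, p(11)=56, p(12)=77, p(13)=101, p(14)=135, p(15)=176, p(16)=231, p(17)=297, p(18)=385, p(19)=490, p(20)=627, p(21)=792, p(22)=1002, p(23)=1255, p(24)=1575, p(25)=1958, p(26)=2436, p(27)=3010, p(28)=3718, p(29)=4565, p(30)=5604, p(31)=6842, p(32)=8349, p(33)=10143, p(34)=12310, p(35)=14883, p(36)=17977, p(37)=21637, p(38)=26015, p(39)=31185, p(40)=37338, p(41)=44583, p(42)=53174, p(43)=63261, p(44)=75175, p(45)=89134, p(46)=105558, p(47)=124754, p(48)=147273, p(49)=173525, p(50)=204226, p(51)=239943, p(52)=281589, p(53)=329931, p(54)=386155, p(55)=451276, p(56)=526823, p(57)=614154, p(58)=715220, p(59)=831820, p(60)=966467, p(61)=1121505, p(62)=1300156, p(63)=1505499, p(64)=1741630, p(65)=2012558, p(66)=2323520, p(67)=2679689, p(68)=3087735, p(69)=3554345.
Final step: p(70) = p(69) + p(68) - p(65) - p(63) + p(58) + p(55) - p(48) - p(44) + p(35) + p(30) - p(19) - p(13) + p(0)
= 3554345 + 3087735 - 2012558 - 1505499 + 715220 + 451276 - 147273 - 75175 + 14883 + 5604 - 490 - 101 + 1
= 4087968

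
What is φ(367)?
366

367 = 367
φ(n) = n × ∏(1 - 1/p) for each prime p dividing n
φ(367) = 367 × (1 - 1/367) = 366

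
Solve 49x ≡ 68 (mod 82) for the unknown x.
x ≡ 70 (mod 82)

gcd(49, 82) = 1, which divides 68, so solutions exist.
Find 49^(-1) mod 82 by the extended Euclidean algorithm:
82 = 1 × 49 + 33  ⟹  33 = (1)·82 + (-1)·49
49 = 1 × 33 + 16  ⟹  16 = (-1)·82 + (2)·49
33 = 2 × 16 + 1  ⟹  1 = (3)·82 + (-5)·49
So (-5)·49 ≡ 1 (mod 82), i.e. 49^(-1) ≡ -5 ≡ 77 (mod 82).
x ≡ 77 × 68 = 5236 ≡ 70 (mod 82).
Check: 49 × 70 = 3430 ≡ 68 (mod 82).
Unique solution: x ≡ 70 (mod 82)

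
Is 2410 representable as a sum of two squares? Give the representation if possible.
3² + 49² (a=3, b=49)

Factorization: 2410 = 2 × 5 × 241
By Fermat: n is sum of two squares iff every prime p ≡ 3 (mod 4) appears to even power.
All primes ≡ 3 (mod 4) appear to even power.
Search a = 0, 1, 2, … for 2410 - a² a perfect square: first hit at a = 3: 2410 - 9 = 2401 = 49².
2410 = 3² + 49² = 9 + 2401 ✓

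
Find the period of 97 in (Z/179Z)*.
178

179 is prime, so ord(97) divides φ(179) = 178.
Divisors of 178: 1, 2, 89, 178.
Repeated squaring: 97^1 ≡ 97, 97^2 ≡ 101, 97^4 ≡ 177, 97^8 ≡ 4, 97^16 ≡ 16, 97^32 ≡ 77, 97^64 ≡ 22, 97^128 ≡ 126 (mod 179).
Test 97^d mod 179 for each divisor d in increasing order:
97^1 ≡ 97
97^2 ≡ 101
97^89 = 97^64·97^16·97^8·97^1 ≡ 178
97^178 = 97^128·97^32·97^16·97^2 ≡ 1  ← first divisor giving 1
The order is 178.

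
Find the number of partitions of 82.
20506255

p(n) counts ways to write n as a sum of positive integers (order ignored).
Euler's pentagonal recurrence: p(k) = p(k-1) + p(k-2) - p(k-5) - p(k-7) + p(k-12) + p(k-15) - ... (offsets j(3j∓1)/2, signs ++--, p(0)=1, p(<0)=0).
DP table for k = 0..81: p(0)=1, p(1)=1, p(2)=2, p(3)=3, p(4)=5, p(5)=7, p(6)=11, p(7)=15, p(8)=22, p(9)=30, p(10)=42, p(11)=56, p(12)=77, p(13)=101, p(14)=135, p(15)=176, p(16)=231, p(17)=297, p(18)=385, p(19)=490, p(20)=627, p(21)=792, p(22)=1002, p(23)=1255, p(24)=1575, p(25)=1958, p(26)=2436, p(27)=3010, p(28)=3718, p(29)=4565, p(30)=5604, p(31)=6842, p(32)=8349, p(33)=10143, p(34)=12310, p(35)=14883, p(36)=17977, p(37)=21637, p(38)=26015, p(39)=31185, p(40)=37338, p(41)=44583, p(42)=53174, p(43)=63261, p(44)=75175, p(45)=89134, p(46)=105558, p(47)=124754, p(48)=147273, p(49)=173525, p(50)=204226, p(51)=239943, p(52)=281589, p(53)=329931, p(54)=386155, p(55)=451276, p(56)=526823, p(57)=614154, p(58)=715220, p(59)=831820, p(60)=966467, p(61)=1121505, p(62)=1300156, p(63)=1505499, p(64)=1741630, p(65)=2012558, p(66)=2323520, p(67)=2679689, p(68)=3087735, p(69)=3554345, p(70)=4087968, p(71)=4697205, p(72)=5392783, p(73)=6185689, p(74)=7089500, p(75)=8118264, p(76)=9289091, p(77)=10619863, p(78)=12132164, p(79)=13848650, p(80)=15796476, p(81)=18004327.
Final step: p(82) = p(81) + p(80) - p(77) - p(75) + p(70) + p(67) - p(60) - p(56) + p(47) + p(42) - p(31) - p(25) + p(12) + p(5)
= 18004327 + 15796476 - 10619863 - 8118264 + 4087968 + 2679689 - 966467 - 526823 + 124754 + 53174 - 6842 - 1958 + 77 + 7
= 20506255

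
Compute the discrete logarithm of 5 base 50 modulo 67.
9

Baby-step giant-step with step n = ⌈√67⌉ = 9.
Baby steps 50^j mod 67 (j:value) for j=0..8: 0:1, 1:50, 2:21, 3:45, 4:39, 5:7, 6:15, 7:13, 8:47.
Giant-step multiplier: 50^(-9) ≡ 50^(66-9) = 50^57 ≡ 27 (mod 67).
Giant steps γ_i = 5·27^i mod 67: γ_0=5, γ_1=1 (in table at j=0).
x = i·n + j = 1·9 + 0 = 9.
Check: 50^9 ≡ 5 (mod 67).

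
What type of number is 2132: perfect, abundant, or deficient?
deficient

Proper divisors of 2132: sum = 1 + 2 + 4 + 13 + 26 + 41 + 52 + 82 + 164 + 533 + 1066 = 1984
Since 1984 < 2132, 2132 is deficient.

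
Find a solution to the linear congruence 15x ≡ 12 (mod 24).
x ≡ 4 (mod 8)

gcd(15, 24) = 3, which divides 12, so solutions exist.
Divide through by 3: 5x ≡ 4 (mod 8).
Find 5^(-1) mod 8 by the extended Euclidean algorithm:
8 = 1 × 5 + 3  ⟹  3 = (1)·8 + (-1)·5
5 = 1 × 3 + 2  ⟹  2 = (-1)·8 + (2)·5
3 = 1 × 2 + 1  ⟹  1 = (2)·8 + (-3)·5
So (-3)·5 ≡ 1 (mod 8), i.e. 5^(-1) ≡ -3 ≡ 5 (mod 8).
x ≡ 5 × 4 = 20 ≡ 4 (mod 8).
Check: 15 × 4 = 60 ≡ 12 (mod 24).
x ≡ 4 (mod 8), giving 3 solutions mod 24.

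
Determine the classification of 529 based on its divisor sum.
deficient

Proper divisors of 529: sum = 1 + 23 = 24
Since 24 < 529, 529 is deficient.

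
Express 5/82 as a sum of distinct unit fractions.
1/17 + 1/465 + 1/648210

Greedy algorithm:
5/82: ceiling(82/5) = 17, use 1/17
3/1394: ceiling(1394/3) = 465, use 1/465
1/648210: ceiling(648210/1) = 648210, use 1/648210
Result: 5/82 = 1/17 + 1/465 + 1/648210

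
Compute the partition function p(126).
3519222692

p(n) counts ways to write n as a sum of positive integers (order ignored).
Euler's pentagonal recurrence: p(k) = p(k-1) + p(k-2) - p(k-5) - p(k-7) + p(k-12) + p(k-15) - ... (offsets j(3j∓1)/2, signs ++--, p(0)=1, p(<0)=0).
DP table for k = 0..125: p(0)=1, p(1)=1, p(2)=2, p(3)=3, p(4)=5, p(5)=7, p(6)=11, p(7)=15, p(8)=22, p(9)=30, p(10)=42, p(11)=56, p(12)=77, p(13)=101, p(14)=135, p(15)=176, p(16)=231, p(17)=297, p(18)=385, p(19)=490, p(20)=627, p(21)=792, p(22)=1002, p(23)=1255, p(24)=1575, p(25)=1958, p(26)=2436, p(27)=3010, p(28)=3718, p(29)=4565, p(30)=5604, p(31)=6842, p(32)=8349, p(33)=10143, p(34)=12310, p(35)=14883, p(36)=17977, p(37)=21637, p(38)=26015, p(39)=31185, p(40)=37338, p(41)=44583, p(42)=53174, p(43)=63261, p(44)=75175, p(45)=89134, p(46)=105558, p(47)=124754, p(48)=147273, p(49)=173525, p(50)=204226, p(51)=239943, p(52)=281589, p(53)=329931, p(54)=386155, p(55)=451276, p(56)=526823, p(57)=614154, p(58)=715220, p(59)=831820, p(60)=966467, p(61)=1121505, p(62)=1300156, p(63)=1505499, p(64)=1741630, p(65)=2012558, p(66)=2323520, p(67)=2679689, p(68)=3087735, p(69)=3554345, p(70)=4087968, p(71)=4697205, p(72)=5392783, p(73)=6185689, p(74)=7089500, p(75)=8118264, p(76)=9289091, p(77)=10619863, p(78)=12132164, p(79)=13848650, p(80)=15796476, p(81)=18004327, p(82)=20506255, p(83)=23338469, p(84)=26543660, p(85)=30167357, p(86)=34262962, p(87)=38887673, p(88)=44108109, p(89)=49995925, p(90)=56634173, p(91)=64112359, p(92)=72533807, p(93)=82010177, p(94)=92669720, p(95)=104651419, p(96)=118114304, p(97)=133230930, p(98)=150198136, p(99)=169229875, p(100)=190569292, p(101)=214481126, p(102)=241265379, p(103)=271248950, p(104)=304801365, p(105)=342325709, p(106)=384276336, p(107)=431149389, p(108)=483502844, p(109)=541946240, p(110)=607163746, p(111)=679903203, p(112)=761002156, p(113)=851376628, p(114)=952050665, p(115)=1064144451, p(116)=1188908248, p(117)=1327710076, p(118)=1482074143, p(119)=1653668665, p(120)=1844349560, p(121)=2056148051, p(122)=2291320912, p(123)=2552338241, p(124)=2841940500, p(125)=3163127352.
Final step: p(126) = p(125) + p(124) - p(121) - p(119) + p(114) + p(111) - p(104) - p(100) + p(91) + p(86) - p(75) - p(69) + p(56) + p(49) - p(34) - p(26) + p(9) + p(0)
= 3163127352 + 2841940500 - 2056148051 - 1653668665 + 952050665 + 679903203 - 304801365 - 190569292 + 64112359 + 34262962 - 8118264 - 3554345 + 526823 + 173525 - 12310 - 2436 + 30 + 1
= 3519222692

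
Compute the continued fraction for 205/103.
[1; 1, 102]

Euclidean algorithm steps:
205 = 1 × 103 + 102
103 = 1 × 102 + 1
102 = 102 × 1 + 0
Continued fraction: [1; 1, 102]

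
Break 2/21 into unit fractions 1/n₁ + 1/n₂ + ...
1/11 + 1/231

Greedy algorithm:
2/21: ceiling(21/2) = 11, use 1/11
1/231: ceiling(231/1) = 231, use 1/231
Result: 2/21 = 1/11 + 1/231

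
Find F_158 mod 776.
697

Matrix identity: Q^n = [[F_(n+1), F_n], [F_n, F_(n-1)]] with Q = [[1,1],[1,0]].
n = 158 = 10011110₂. Square-and-multiply, entries mod 776:
Q^1 = [[1,1],[1,0]]
Q^2 = (Q^1)² = [[2,1],[1,1]]
Q^4 = (Q^2)² = [[5,3],[3,2]]
Q^9 = (Q^4)²·Q = [[55,34],[34,21]]
Q^19 = (Q^9)²·Q = [[557,301],[301,256]]
Q^39 = (Q^19)²·Q = [[707,434],[434,273]]
Q^79 = (Q^39)²·Q = [[741,669],[669,72]]
Q^158 = (Q^79)² = [[258,697],[697,337]]
F_158 mod 776 = Q^158[0][1] = 697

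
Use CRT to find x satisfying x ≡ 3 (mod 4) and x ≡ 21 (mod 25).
71

Using Chinese Remainder Theorem:
M = 4 × 25 = 100
M1 = 25, M2 = 4
y1 = 25^(-1) mod 4 = 1
y2 = 4^(-1) mod 25 = 19
x = (3×25×1 + 21×4×19) mod 100 = 71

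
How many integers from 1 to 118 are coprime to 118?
58

118 = 2 × 59
φ(n) = n × ∏(1 - 1/p) for each prime p dividing n
φ(118) = 118 × (1 - 1/2) × (1 - 1/59) = 58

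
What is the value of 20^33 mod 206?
198

Repeated squaring. Binary of 33 = 100001.
20^1 ≡ 20 (mod 206); 20^2 ≡ 194 (mod 206); 20^4 ≡ 144 (mod 206); 20^8 ≡ 136 (mod 206); 20^16 ≡ 162 (mod 206); 20^32 ≡ 82 (mod 206)
20^33 = 20^1 × 20^32 ≡ 198 (mod 206)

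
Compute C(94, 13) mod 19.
18

Using Lucas' theorem:
Write n=94 and k=13 in base 19:
n in base 19: [4, 18]
k in base 19: [0, 13]
C(94,13) mod 19 = ∏ C(n_i, k_i) mod 19
Digit binomials (mod 19): C(4,0) = 1; C(18,13) = 8568 ≡ 18
Product: 1 × 18 = 18 ≡ 18 (mod 19)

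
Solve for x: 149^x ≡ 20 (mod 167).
91

Baby-step giant-step with step n = ⌈√167⌉ = 13.
Baby steps 149^j mod 167 (j:value) for j=0..12: 0:1, 1:149, 2:157, 3:13, 4:100, 5:37, 6:2, 7:131, 8:147, 9:26, 10:33, 11:74, 12:4.
Giant-step multiplier: 149^(-13) ≡ 149^(166-13) = 149^153 ≡ 109 (mod 167).
Giant steps γ_i = 20·109^i mod 167: γ_0=20, γ_1=9, γ_2=146, γ_3=49, γ_4=164, γ_5=7, γ_6=95, γ_7=1 (in table at j=0).
x = i·n + j = 7·13 + 0 = 91.
Check: 149^91 ≡ 20 (mod 167).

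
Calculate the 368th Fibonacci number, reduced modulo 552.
117

Matrix identity: Q^n = [[F_(n+1), F_n], [F_n, F_(n-1)]] with Q = [[1,1],[1,0]].
n = 368 = 101110000₂. Square-and-multiply, entries mod 552:
Q^1 = [[1,1],[1,0]]
Q^2 = (Q^1)² = [[2,1],[1,1]]
Q^5 = (Q^2)²·Q = [[8,5],[5,3]]
Q^11 = (Q^5)²·Q = [[144,89],[89,55]]
Q^23 = (Q^11)²·Q = [[0,505],[505,47]]
Q^46 = (Q^23)² = [[1,551],[551,2]]
Q^92 = (Q^46)² = [[2,549],[549,5]]
Q^184 = (Q^92)² = [[13,531],[531,34]]
Q^368 = (Q^184)² = [[58,117],[117,493]]
F_368 mod 552 = Q^368[0][1] = 117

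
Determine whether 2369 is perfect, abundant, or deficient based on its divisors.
deficient

Proper divisors of 2369: sum = 1 + 23 + 103 = 127
Since 127 < 2369, 2369 is deficient.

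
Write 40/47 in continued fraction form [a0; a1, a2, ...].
[0; 1, 5, 1, 2, 2]

Euclidean algorithm steps:
40 = 0 × 47 + 40
47 = 1 × 40 + 7
40 = 5 × 7 + 5
7 = 1 × 5 + 2
5 = 2 × 2 + 1
2 = 2 × 1 + 0
Continued fraction: [0; 1, 5, 1, 2, 2]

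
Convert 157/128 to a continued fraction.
[1; 4, 2, 2, 2, 2]

Euclidean algorithm steps:
157 = 1 × 128 + 29
128 = 4 × 29 + 12
29 = 2 × 12 + 5
12 = 2 × 5 + 2
5 = 2 × 2 + 1
2 = 2 × 1 + 0
Continued fraction: [1; 4, 2, 2, 2, 2]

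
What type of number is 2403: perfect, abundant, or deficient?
deficient

Proper divisors of 2403: sum = 1 + 3 + 9 + 27 + 89 + 267 + 801 = 1197
Since 1197 < 2403, 2403 is deficient.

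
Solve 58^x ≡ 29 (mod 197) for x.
144

Baby-step giant-step with step n = ⌈√197⌉ = 15.
Baby steps 58^j mod 197 (j:value) for j=0..14: 0:1, 1:58, 2:15, 3:82, 4:28, 5:48, 6:26, 7:129, 8:193, 9:162, 10:137, 11:66, 12:85, 13:5, 14:93.
Giant-step multiplier: 58^(-15) ≡ 58^(196-15) = 58^181 ≡ 176 (mod 197).
Giant steps γ_i = 29·176^i mod 197: γ_0=29, γ_1=179, γ_2=181, γ_3=139, γ_4=36, γ_5=32, γ_6=116, γ_7=125, γ_8=133, γ_9=162 (in table at j=9).
x = i·n + j = 9·15 + 9 = 144.
Check: 58^144 ≡ 29 (mod 197).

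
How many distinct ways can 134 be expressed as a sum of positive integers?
8149040695

p(n) counts ways to write n as a sum of positive integers (order ignored).
Euler's pentagonal recurrence: p(k) = p(k-1) + p(k-2) - p(k-5) - p(k-7) + p(k-12) + p(k-15) - ... (offsets j(3j∓1)/2, signs ++--, p(0)=1, p(<0)=0).
DP table for k = 0..133: p(0)=1, p(1)=1, p(2)=2, p(3)=3, p(4)=5, p(5)=7, p(6)=11, p(7)=15, p(8)=22, p(9)=30, p(10)=42, p(11)=56, p(12)=77, p(13)=101, p(14)=135, p(15)=176, p(16)=231, p(17)=297, p(18)=385, p(19)=490, p(20)=627, p(21)=792, p(22)=1002, p(23)=1255, p(24)=1575, p(25)=1958, p(26)=2436, p(27)=3010, p(28)=3718, p(29)=4565, p(30)=5604, p(31)=6842, p(32)=8349, p(33)=10143, p(34)=12310, p(35)=14883, p(36)=17977, p(37)=21637, p(38)=26015, p(39)=31185, p(40)=37338, p(41)=44583, p(42)=53174, p(43)=63261, p(44)=75175, p(45)=89134, p(46)=105558, p(47)=124754, p(48)=147273, p(49)=173525, p(50)=204226, p(51)=239943, p(52)=281589, p(53)=329931, p(54)=386155, p(55)=451276, p(56)=526823, p(57)=614154, p(58)=715220, p(59)=831820, p(60)=966467, p(61)=1121505, p(62)=1300156, p(63)=1505499, p(64)=1741630, p(65)=2012558, p(66)=2323520, p(67)=2679689, p(68)=3087735, p(69)=3554345, p(70)=4087968, p(71)=4697205, p(72)=5392783, p(73)=6185689, p(74)=7089500, p(75)=8118264, p(76)=9289091, p(77)=10619863, p(78)=12132164, p(79)=13848650, p(80)=15796476, p(81)=18004327, p(82)=20506255, p(83)=23338469, p(84)=26543660, p(85)=30167357, p(86)=34262962, p(87)=38887673, p(88)=44108109, p(89)=49995925, p(90)=56634173, p(91)=64112359, p(92)=72533807, p(93)=82010177, p(94)=92669720, p(95)=104651419, p(96)=118114304, p(97)=133230930, p(98)=150198136, p(99)=169229875, p(100)=190569292, p(101)=214481126, p(102)=241265379, p(103)=271248950, p(104)=304801365, p(105)=342325709, p(106)=384276336, p(107)=431149389, p(108)=483502844, p(109)=541946240, p(110)=607163746, p(111)=679903203, p(112)=761002156, p(113)=851376628, p(114)=952050665, p(115)=1064144451, p(116)=1188908248, p(117)=1327710076, p(118)=1482074143, p(119)=1653668665, p(120)=1844349560, p(121)=2056148051, p(122)=2291320912, p(123)=2552338241, p(124)=2841940500, p(125)=3163127352, p(126)=3519222692, p(127)=3913864295, p(128)=4351078600, p(129)=4835271870, p(130)=5371315400, p(131)=5964539504, p(132)=6620830889, p(133)=7346629512.
Final step: p(134) = p(133) + p(132) - p(129) - p(127) + p(122) + p(119) - p(112) - p(108) + p(99) + p(94) - p(83) - p(77) + p(64) + p(57) - p(42) - p(34) + p(17) + p(8)
= 7346629512 + 6620830889 - 4835271870 - 3913864295 + 2291320912 + 1653668665 - 761002156 - 483502844 + 169229875 + 92669720 - 23338469 - 10619863 + 1741630 + 614154 - 53174 - 12310 + 297 + 22
= 8149040695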